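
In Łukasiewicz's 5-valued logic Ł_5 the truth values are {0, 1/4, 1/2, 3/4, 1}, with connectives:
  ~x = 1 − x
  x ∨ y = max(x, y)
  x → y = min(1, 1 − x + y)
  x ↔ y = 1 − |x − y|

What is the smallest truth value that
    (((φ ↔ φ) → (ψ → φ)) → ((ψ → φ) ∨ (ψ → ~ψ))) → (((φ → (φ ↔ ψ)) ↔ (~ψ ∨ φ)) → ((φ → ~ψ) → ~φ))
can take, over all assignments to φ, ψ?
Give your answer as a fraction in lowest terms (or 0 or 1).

1/4

Take φ = 3/4, ψ = 1/4:
φ ↔ φ = 3/4 ↔ 3/4 = 1
ψ → φ = 1/4 → 3/4 = 1
(φ ↔ φ) → (ψ → φ) = 1 → 1 = 1
ψ → φ = 1/4 → 3/4 = 1
~ψ = ~1/4 = 3/4
ψ → ~ψ = 1/4 → 3/4 = 1
(ψ → φ) ∨ (ψ → ~ψ) = 1 ∨ 1 = 1
((φ ↔ φ) → (ψ → φ)) → ((ψ → φ) ∨ (ψ → ~ψ)) = 1 → 1 = 1
φ ↔ ψ = 3/4 ↔ 1/4 = 1/2
φ → (φ ↔ ψ) = 3/4 → 1/2 = 3/4
~ψ = ~1/4 = 3/4
~ψ ∨ φ = 3/4 ∨ 3/4 = 3/4
(φ → (φ ↔ ψ)) ↔ (~ψ ∨ φ) = 3/4 ↔ 3/4 = 1
~ψ = ~1/4 = 3/4
φ → ~ψ = 3/4 → 3/4 = 1
~φ = ~3/4 = 1/4
(φ → ~ψ) → ~φ = 1 → 1/4 = 1/4
((φ → (φ ↔ ψ)) ↔ (~ψ ∨ φ)) → ((φ → ~ψ) → ~φ) = 1 → 1/4 = 1/4
(((φ ↔ φ) → (ψ → φ)) → ((ψ → φ) ∨ (ψ → ~ψ))) → (((φ → (φ ↔ ψ)) ↔ (~ψ ∨ φ)) → ((φ → ~ψ) → ~φ)) = 1 → 1/4 = 1/4
No assignment yields a value below 1/4, so this is the minimum.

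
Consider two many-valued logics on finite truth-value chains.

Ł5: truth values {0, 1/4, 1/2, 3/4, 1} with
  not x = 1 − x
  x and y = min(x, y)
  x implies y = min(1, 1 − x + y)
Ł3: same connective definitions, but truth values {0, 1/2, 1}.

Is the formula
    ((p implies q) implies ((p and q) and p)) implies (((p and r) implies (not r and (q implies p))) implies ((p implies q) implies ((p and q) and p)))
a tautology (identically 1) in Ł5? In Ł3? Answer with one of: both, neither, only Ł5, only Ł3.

both

In Ł5: every assignment gives 1 — tautology.
In Ł3: every assignment gives 1 — tautology.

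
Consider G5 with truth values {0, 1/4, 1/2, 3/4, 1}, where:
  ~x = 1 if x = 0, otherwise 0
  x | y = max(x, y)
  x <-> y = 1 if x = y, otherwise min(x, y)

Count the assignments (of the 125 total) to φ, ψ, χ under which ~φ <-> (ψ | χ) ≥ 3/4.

20

value 1: 13 assignments (counts)
value 3/4: 7 assignments (counts)
value 1/2: 5 assignments
value 1/4: 3 assignments
value 0: 97 assignments
So 20 of the 125 assignments meet the threshold.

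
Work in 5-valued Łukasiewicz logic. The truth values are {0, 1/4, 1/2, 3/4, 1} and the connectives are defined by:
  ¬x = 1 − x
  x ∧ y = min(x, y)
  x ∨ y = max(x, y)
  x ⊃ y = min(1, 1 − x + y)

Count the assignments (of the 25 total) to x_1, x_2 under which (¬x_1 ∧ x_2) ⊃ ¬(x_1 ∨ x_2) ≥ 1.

value 1: 18 assignments (counts)
value 3/4: 2 assignments
value 1/2: 3 assignments
value 1/4: 1 assignment
value 0: 1 assignment
So 18 of the 25 assignments meet the threshold.

18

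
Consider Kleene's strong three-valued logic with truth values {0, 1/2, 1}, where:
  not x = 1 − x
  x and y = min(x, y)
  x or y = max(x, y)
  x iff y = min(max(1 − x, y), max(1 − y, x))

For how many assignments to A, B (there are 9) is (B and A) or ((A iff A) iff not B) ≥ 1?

A = 0, B = 0 ↦ 1  ≥
A = 0, B = 1/2 ↦ 1/2  <
A = 0, B = 1 ↦ 0  <
A = 1/2, B = 0 ↦ 1/2  <
A = 1/2, B = 1/2 ↦ 1/2  <
A = 1/2, B = 1 ↦ 1/2  <
A = 1, B = 0 ↦ 1  ≥
A = 1, B = 1/2 ↦ 1/2  <
A = 1, B = 1 ↦ 1  ≥
So 3 of the 9 assignments meet the threshold.

3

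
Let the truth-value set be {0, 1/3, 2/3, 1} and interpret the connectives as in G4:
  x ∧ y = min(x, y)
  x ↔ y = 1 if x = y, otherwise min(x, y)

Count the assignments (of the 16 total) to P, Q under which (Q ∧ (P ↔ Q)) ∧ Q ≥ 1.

1

P = 0, Q = 0 ↦ 0  <
P = 0, Q = 1/3 ↦ 0  <
P = 0, Q = 2/3 ↦ 0  <
P = 0, Q = 1 ↦ 0  <
P = 1/3, Q = 0 ↦ 0  <
P = 1/3, Q = 1/3 ↦ 1/3  <
P = 1/3, Q = 2/3 ↦ 1/3  <
P = 1/3, Q = 1 ↦ 1/3  <
P = 2/3, Q = 0 ↦ 0  <
P = 2/3, Q = 1/3 ↦ 1/3  <
P = 2/3, Q = 2/3 ↦ 2/3  <
P = 2/3, Q = 1 ↦ 2/3  <
P = 1, Q = 0 ↦ 0  <
P = 1, Q = 1/3 ↦ 1/3  <
P = 1, Q = 2/3 ↦ 2/3  <
P = 1, Q = 1 ↦ 1  ≥
So 1 of the 16 assignments meets the threshold.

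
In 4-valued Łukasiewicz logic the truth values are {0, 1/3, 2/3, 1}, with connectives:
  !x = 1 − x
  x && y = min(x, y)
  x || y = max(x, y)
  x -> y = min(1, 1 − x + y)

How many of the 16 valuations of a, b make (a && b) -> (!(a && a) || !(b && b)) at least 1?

12

a = 0, b = 0 ↦ 1  ≥
a = 0, b = 1/3 ↦ 1  ≥
a = 0, b = 2/3 ↦ 1  ≥
a = 0, b = 1 ↦ 1  ≥
a = 1/3, b = 0 ↦ 1  ≥
a = 1/3, b = 1/3 ↦ 1  ≥
a = 1/3, b = 2/3 ↦ 1  ≥
a = 1/3, b = 1 ↦ 1  ≥
a = 2/3, b = 0 ↦ 1  ≥
a = 2/3, b = 1/3 ↦ 1  ≥
a = 2/3, b = 2/3 ↦ 2/3  <
a = 2/3, b = 1 ↦ 2/3  <
a = 1, b = 0 ↦ 1  ≥
a = 1, b = 1/3 ↦ 1  ≥
a = 1, b = 2/3 ↦ 2/3  <
a = 1, b = 1 ↦ 0  <
So 12 of the 16 assignments meet the threshold.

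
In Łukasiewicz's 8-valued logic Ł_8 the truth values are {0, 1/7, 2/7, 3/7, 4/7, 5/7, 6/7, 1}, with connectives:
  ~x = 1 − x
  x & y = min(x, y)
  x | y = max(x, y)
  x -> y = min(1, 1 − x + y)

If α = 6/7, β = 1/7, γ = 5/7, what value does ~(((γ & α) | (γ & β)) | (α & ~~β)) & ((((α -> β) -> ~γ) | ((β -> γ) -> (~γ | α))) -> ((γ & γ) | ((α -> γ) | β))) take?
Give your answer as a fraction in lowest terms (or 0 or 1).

2/7

γ & α = 5/7 & 6/7 = 5/7
γ & β = 5/7 & 1/7 = 1/7
(γ & α) | (γ & β) = 5/7 | 1/7 = 5/7
~β = ~1/7 = 6/7
~~β = ~6/7 = 1/7
α & ~~β = 6/7 & 1/7 = 1/7
((γ & α) | (γ & β)) | (α & ~~β) = 5/7 | 1/7 = 5/7
~(((γ & α) | (γ & β)) | (α & ~~β)) = ~5/7 = 2/7
α -> β = 6/7 -> 1/7 = 2/7
~γ = ~5/7 = 2/7
(α -> β) -> ~γ = 2/7 -> 2/7 = 1
β -> γ = 1/7 -> 5/7 = 1
~γ = ~5/7 = 2/7
~γ | α = 2/7 | 6/7 = 6/7
(β -> γ) -> (~γ | α) = 1 -> 6/7 = 6/7
((α -> β) -> ~γ) | ((β -> γ) -> (~γ | α)) = 1 | 6/7 = 1
γ & γ = 5/7 & 5/7 = 5/7
α -> γ = 6/7 -> 5/7 = 6/7
(α -> γ) | β = 6/7 | 1/7 = 6/7
(γ & γ) | ((α -> γ) | β) = 5/7 | 6/7 = 6/7
(((α -> β) -> ~γ) | ((β -> γ) -> (~γ | α))) -> ((γ & γ) | ((α -> γ) | β)) = 1 -> 6/7 = 6/7
~(((γ & α) | (γ & β)) | (α & ~~β)) & ((((α -> β) -> ~γ) | ((β -> γ) -> (~γ | α))) -> ((γ & γ) | ((α -> γ) | β))) = 2/7 & 6/7 = 2/7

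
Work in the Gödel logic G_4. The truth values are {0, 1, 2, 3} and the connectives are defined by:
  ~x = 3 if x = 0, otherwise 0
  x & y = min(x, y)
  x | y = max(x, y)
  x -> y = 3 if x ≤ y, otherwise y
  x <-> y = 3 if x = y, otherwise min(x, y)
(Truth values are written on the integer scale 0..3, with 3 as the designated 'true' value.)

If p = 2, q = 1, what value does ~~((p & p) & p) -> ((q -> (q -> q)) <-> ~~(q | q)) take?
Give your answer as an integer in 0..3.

p & p = 2 & 2 = 2
(p & p) & p = 2 & 2 = 2
~((p & p) & p) = ~2 = 0
~~((p & p) & p) = ~0 = 3
q -> q = 1 -> 1 = 3
q -> (q -> q) = 1 -> 3 = 3
q | q = 1 | 1 = 1
~(q | q) = ~1 = 0
~~(q | q) = ~0 = 3
(q -> (q -> q)) <-> ~~(q | q) = 3 <-> 3 = 3
~~((p & p) & p) -> ((q -> (q -> q)) <-> ~~(q | q)) = 3 -> 3 = 3

3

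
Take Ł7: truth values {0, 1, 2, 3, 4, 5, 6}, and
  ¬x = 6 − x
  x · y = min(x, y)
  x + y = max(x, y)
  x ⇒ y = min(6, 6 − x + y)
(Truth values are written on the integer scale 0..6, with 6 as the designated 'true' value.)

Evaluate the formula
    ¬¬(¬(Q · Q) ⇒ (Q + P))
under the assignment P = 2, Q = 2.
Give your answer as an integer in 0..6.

Q · Q = 2 · 2 = 2
¬(Q · Q) = ¬2 = 4
Q + P = 2 + 2 = 2
¬(Q · Q) ⇒ (Q + P) = 4 ⇒ 2 = 4
¬(¬(Q · Q) ⇒ (Q + P)) = ¬4 = 2
¬¬(¬(Q · Q) ⇒ (Q + P)) = ¬2 = 4

4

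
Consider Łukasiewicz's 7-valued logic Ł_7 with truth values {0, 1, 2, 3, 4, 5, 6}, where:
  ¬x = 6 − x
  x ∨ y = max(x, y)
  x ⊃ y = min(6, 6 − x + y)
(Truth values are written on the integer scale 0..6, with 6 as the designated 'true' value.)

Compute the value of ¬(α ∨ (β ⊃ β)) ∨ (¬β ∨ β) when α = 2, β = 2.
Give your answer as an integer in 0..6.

β ⊃ β = 2 ⊃ 2 = 6
α ∨ (β ⊃ β) = 2 ∨ 6 = 6
¬(α ∨ (β ⊃ β)) = ¬6 = 0
¬β = ¬2 = 4
¬β ∨ β = 4 ∨ 2 = 4
¬(α ∨ (β ⊃ β)) ∨ (¬β ∨ β) = 0 ∨ 4 = 4

4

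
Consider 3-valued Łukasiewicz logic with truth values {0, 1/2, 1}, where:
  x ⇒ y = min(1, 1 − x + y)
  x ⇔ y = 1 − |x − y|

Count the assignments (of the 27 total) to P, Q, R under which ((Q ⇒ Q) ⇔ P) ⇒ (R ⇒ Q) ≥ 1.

23

value 1: 23 assignments (counts)
value 1/2: 3 assignments
value 0: 1 assignment
So 23 of the 27 assignments meet the threshold.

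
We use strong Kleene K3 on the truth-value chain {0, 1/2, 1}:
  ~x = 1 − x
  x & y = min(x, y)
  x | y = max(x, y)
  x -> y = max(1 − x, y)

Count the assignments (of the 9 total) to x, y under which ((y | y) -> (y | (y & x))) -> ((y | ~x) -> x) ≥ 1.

3

x = 0, y = 0 ↦ 0  <
x = 0, y = 1/2 ↦ 1/2  <
x = 0, y = 1 ↦ 0  <
x = 1/2, y = 0 ↦ 1/2  <
x = 1/2, y = 1/2 ↦ 1/2  <
x = 1/2, y = 1 ↦ 1/2  <
x = 1, y = 0 ↦ 1  ≥
x = 1, y = 1/2 ↦ 1  ≥
x = 1, y = 1 ↦ 1  ≥
So 3 of the 9 assignments meet the threshold.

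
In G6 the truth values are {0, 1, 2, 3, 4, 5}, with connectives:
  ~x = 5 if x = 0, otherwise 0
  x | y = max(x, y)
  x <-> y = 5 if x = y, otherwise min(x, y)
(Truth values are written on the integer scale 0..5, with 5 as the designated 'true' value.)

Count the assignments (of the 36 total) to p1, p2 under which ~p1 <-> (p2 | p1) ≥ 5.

value 5: 1 assignment (counts)
value 4: 1 assignment
value 3: 1 assignment
value 2: 1 assignment
value 1: 1 assignment
value 0: 31 assignments
So 1 of the 36 assignments meets the threshold.

1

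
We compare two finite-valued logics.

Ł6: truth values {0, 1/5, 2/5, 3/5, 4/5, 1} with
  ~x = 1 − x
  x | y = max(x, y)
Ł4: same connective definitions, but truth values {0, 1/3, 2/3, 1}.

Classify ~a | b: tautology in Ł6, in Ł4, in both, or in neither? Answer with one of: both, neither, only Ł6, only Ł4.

neither

In Ł6: at a = 1/5, b = 0 the value is 4/5 — not a tautology.
In Ł4: at a = 1/3, b = 0 the value is 2/3 — not a tautology.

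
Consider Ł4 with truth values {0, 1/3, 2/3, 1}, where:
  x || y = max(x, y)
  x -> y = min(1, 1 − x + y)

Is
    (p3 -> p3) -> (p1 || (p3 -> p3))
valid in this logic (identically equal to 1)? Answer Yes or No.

p1 = 0, p3 = 0 ↦ 1
p1 = 0, p3 = 1/3 ↦ 1
p1 = 0, p3 = 2/3 ↦ 1
p1 = 0, p3 = 1 ↦ 1
p1 = 1/3, p3 = 0 ↦ 1
p1 = 1/3, p3 = 1/3 ↦ 1
p1 = 1/3, p3 = 2/3 ↦ 1
p1 = 1/3, p3 = 1 ↦ 1
p1 = 2/3, p3 = 0 ↦ 1
p1 = 2/3, p3 = 1/3 ↦ 1
p1 = 2/3, p3 = 2/3 ↦ 1
p1 = 2/3, p3 = 1 ↦ 1
p1 = 1, p3 = 0 ↦ 1
p1 = 1, p3 = 1/3 ↦ 1
p1 = 1, p3 = 2/3 ↦ 1
p1 = 1, p3 = 1 ↦ 1
Every assignment gives a value ≥ 1.

Yes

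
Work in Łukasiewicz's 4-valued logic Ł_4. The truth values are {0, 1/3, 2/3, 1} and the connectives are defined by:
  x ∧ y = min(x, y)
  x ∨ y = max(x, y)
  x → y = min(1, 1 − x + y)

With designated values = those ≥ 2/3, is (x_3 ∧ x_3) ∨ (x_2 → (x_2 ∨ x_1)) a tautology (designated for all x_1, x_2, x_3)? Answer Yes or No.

At x_1 = 1/3, x_2 = 1, x_3 = 1, for instance:
x_3 ∧ x_3 = 1 ∧ 1 = 1
x_2 ∨ x_1 = 1 ∨ 1/3 = 1
x_2 → (x_2 ∨ x_1) = 1 → 1 = 1
(x_3 ∧ x_3) ∨ (x_2 → (x_2 ∨ x_1)) = 1 ∨ 1 = 1
and checking the remaining 63 assignments likewise gives ≥ 2/3 in every case.

Yes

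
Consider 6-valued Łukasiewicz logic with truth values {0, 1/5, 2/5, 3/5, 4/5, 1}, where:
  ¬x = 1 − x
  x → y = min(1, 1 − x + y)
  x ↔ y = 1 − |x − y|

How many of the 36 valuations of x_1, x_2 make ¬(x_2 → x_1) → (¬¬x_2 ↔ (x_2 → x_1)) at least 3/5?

value 1: 32 assignments (counts)
value 4/5: 1 assignment (counts)
value 3/5: 1 assignment (counts)
value 2/5: 1 assignment
value 0: 1 assignment
So 34 of the 36 assignments meet the threshold.

34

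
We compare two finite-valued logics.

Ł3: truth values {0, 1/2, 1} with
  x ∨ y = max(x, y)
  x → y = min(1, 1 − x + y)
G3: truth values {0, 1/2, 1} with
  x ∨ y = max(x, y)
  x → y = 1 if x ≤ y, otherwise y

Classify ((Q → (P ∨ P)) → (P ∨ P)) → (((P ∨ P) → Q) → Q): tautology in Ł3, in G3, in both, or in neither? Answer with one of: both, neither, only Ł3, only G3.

only Ł3

In Ł3: every assignment gives 1 — tautology.
In G3: at P = 0, Q = 1/2 the value is 1/2 — not a tautology.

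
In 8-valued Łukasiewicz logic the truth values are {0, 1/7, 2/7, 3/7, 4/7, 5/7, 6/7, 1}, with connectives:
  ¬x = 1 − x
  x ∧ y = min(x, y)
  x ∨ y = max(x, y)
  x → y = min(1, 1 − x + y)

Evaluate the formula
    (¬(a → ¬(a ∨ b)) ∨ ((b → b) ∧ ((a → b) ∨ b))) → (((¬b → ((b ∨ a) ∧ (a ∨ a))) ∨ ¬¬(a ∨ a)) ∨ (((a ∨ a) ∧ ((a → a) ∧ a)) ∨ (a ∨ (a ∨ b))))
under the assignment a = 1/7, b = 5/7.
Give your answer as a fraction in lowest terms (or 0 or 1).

a ∨ b = 1/7 ∨ 5/7 = 5/7
¬(a ∨ b) = ¬5/7 = 2/7
a → ¬(a ∨ b) = 1/7 → 2/7 = 1
¬(a → ¬(a ∨ b)) = ¬1 = 0
b → b = 5/7 → 5/7 = 1
a → b = 1/7 → 5/7 = 1
(a → b) ∨ b = 1 ∨ 5/7 = 1
(b → b) ∧ ((a → b) ∨ b) = 1 ∧ 1 = 1
¬(a → ¬(a ∨ b)) ∨ ((b → b) ∧ ((a → b) ∨ b)) = 0 ∨ 1 = 1
¬b = ¬5/7 = 2/7
b ∨ a = 5/7 ∨ 1/7 = 5/7
a ∨ a = 1/7 ∨ 1/7 = 1/7
(b ∨ a) ∧ (a ∨ a) = 5/7 ∧ 1/7 = 1/7
¬b → ((b ∨ a) ∧ (a ∨ a)) = 2/7 → 1/7 = 6/7
a ∨ a = 1/7 ∨ 1/7 = 1/7
¬(a ∨ a) = ¬1/7 = 6/7
¬¬(a ∨ a) = ¬6/7 = 1/7
(¬b → ((b ∨ a) ∧ (a ∨ a))) ∨ ¬¬(a ∨ a) = 6/7 ∨ 1/7 = 6/7
a ∨ a = 1/7 ∨ 1/7 = 1/7
a → a = 1/7 → 1/7 = 1
(a → a) ∧ a = 1 ∧ 1/7 = 1/7
(a ∨ a) ∧ ((a → a) ∧ a) = 1/7 ∧ 1/7 = 1/7
a ∨ b = 1/7 ∨ 5/7 = 5/7
a ∨ (a ∨ b) = 1/7 ∨ 5/7 = 5/7
((a ∨ a) ∧ ((a → a) ∧ a)) ∨ (a ∨ (a ∨ b)) = 1/7 ∨ 5/7 = 5/7
((¬b → ((b ∨ a) ∧ (a ∨ a))) ∨ ¬¬(a ∨ a)) ∨ (((a ∨ a) ∧ ((a → a) ∧ a)) ∨ (a ∨ (a ∨ b))) = 6/7 ∨ 5/7 = 6/7
(¬(a → ¬(a ∨ b)) ∨ ((b → b) ∧ ((a → b) ∨ b))) → (((¬b → ((b ∨ a) ∧ (a ∨ a))) ∨ ¬¬(a ∨ a)) ∨ (((a ∨ a) ∧ ((a → a) ∧ a)) ∨ (a ∨ (a ∨ b)))) = 1 → 6/7 = 6/7

6/7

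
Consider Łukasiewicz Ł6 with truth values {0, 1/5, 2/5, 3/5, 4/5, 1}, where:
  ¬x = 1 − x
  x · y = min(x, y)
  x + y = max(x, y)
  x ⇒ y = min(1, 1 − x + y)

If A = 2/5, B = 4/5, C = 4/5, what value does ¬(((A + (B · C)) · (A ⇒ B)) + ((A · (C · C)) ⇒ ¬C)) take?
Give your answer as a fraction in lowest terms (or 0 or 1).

B · C = 4/5 · 4/5 = 4/5
A + (B · C) = 2/5 + 4/5 = 4/5
A ⇒ B = 2/5 ⇒ 4/5 = 1
(A + (B · C)) · (A ⇒ B) = 4/5 · 1 = 4/5
C · C = 4/5 · 4/5 = 4/5
A · (C · C) = 2/5 · 4/5 = 2/5
¬C = ¬4/5 = 1/5
(A · (C · C)) ⇒ ¬C = 2/5 ⇒ 1/5 = 4/5
((A + (B · C)) · (A ⇒ B)) + ((A · (C · C)) ⇒ ¬C) = 4/5 + 4/5 = 4/5
¬(((A + (B · C)) · (A ⇒ B)) + ((A · (C · C)) ⇒ ¬C)) = ¬4/5 = 1/5

1/5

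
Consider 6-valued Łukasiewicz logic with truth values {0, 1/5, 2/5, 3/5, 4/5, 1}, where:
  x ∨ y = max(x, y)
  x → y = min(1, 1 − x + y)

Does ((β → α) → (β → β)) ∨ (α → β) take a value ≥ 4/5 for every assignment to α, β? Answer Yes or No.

Yes

At α = 2/5, β = 1, for instance:
β → α = 1 → 2/5 = 2/5
β → β = 1 → 1 = 1
(β → α) → (β → β) = 2/5 → 1 = 1
α → β = 2/5 → 1 = 1
((β → α) → (β → β)) ∨ (α → β) = 1 ∨ 1 = 1
and checking the remaining 35 assignments likewise gives ≥ 4/5 in every case.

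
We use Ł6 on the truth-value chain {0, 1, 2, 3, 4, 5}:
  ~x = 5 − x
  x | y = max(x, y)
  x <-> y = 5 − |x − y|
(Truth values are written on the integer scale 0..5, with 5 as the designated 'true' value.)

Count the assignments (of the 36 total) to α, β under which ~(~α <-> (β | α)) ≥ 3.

18

value 5: 7 assignments (counts)
value 4: 2 assignments (counts)
value 3: 9 assignments (counts)
value 2: 4 assignments
value 1: 11 assignments
value 0: 3 assignments
So 18 of the 36 assignments meet the threshold.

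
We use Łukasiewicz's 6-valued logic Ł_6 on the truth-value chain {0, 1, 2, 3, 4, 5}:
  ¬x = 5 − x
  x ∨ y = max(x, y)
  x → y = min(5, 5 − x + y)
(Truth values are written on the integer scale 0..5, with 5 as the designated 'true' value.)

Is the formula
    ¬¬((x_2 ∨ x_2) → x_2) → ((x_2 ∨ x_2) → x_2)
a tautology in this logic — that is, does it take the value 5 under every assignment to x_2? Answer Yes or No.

x_2 = 0 ↦ 5
x_2 = 1 ↦ 5
x_2 = 2 ↦ 5
x_2 = 3 ↦ 5
x_2 = 4 ↦ 5
x_2 = 5 ↦ 5
Every assignment gives a value ≥ 5.

Yes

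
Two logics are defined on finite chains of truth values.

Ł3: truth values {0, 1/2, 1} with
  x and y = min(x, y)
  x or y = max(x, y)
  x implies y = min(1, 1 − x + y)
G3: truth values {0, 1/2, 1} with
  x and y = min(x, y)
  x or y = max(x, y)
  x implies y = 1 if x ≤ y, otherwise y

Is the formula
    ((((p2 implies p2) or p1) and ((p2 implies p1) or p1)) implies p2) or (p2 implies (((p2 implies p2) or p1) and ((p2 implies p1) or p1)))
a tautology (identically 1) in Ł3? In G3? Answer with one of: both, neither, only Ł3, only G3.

both

In Ł3: every assignment gives 1 — tautology.
In G3: every assignment gives 1 — tautology.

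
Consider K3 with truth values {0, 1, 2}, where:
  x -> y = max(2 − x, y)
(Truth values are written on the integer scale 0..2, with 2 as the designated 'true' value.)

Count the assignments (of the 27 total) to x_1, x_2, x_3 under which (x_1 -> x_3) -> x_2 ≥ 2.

11

value 2: 11 assignments (counts)
value 1: 11 assignments
value 0: 5 assignments
So 11 of the 27 assignments meet the threshold.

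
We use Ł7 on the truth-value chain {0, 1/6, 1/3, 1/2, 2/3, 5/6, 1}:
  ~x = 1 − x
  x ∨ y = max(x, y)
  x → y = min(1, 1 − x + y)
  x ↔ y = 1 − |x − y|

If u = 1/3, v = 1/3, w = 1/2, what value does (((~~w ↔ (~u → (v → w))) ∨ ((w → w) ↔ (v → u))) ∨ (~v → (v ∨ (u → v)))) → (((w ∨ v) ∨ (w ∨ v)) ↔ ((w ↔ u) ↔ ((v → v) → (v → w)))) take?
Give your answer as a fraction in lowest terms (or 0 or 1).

~w = ~1/2 = 1/2
~~w = ~1/2 = 1/2
~u = ~1/3 = 2/3
v → w = 1/3 → 1/2 = 1
~u → (v → w) = 2/3 → 1 = 1
~~w ↔ (~u → (v → w)) = 1/2 ↔ 1 = 1/2
w → w = 1/2 → 1/2 = 1
v → u = 1/3 → 1/3 = 1
(w → w) ↔ (v → u) = 1 ↔ 1 = 1
(~~w ↔ (~u → (v → w))) ∨ ((w → w) ↔ (v → u)) = 1/2 ∨ 1 = 1
~v = ~1/3 = 2/3
u → v = 1/3 → 1/3 = 1
v ∨ (u → v) = 1/3 ∨ 1 = 1
~v → (v ∨ (u → v)) = 2/3 → 1 = 1
((~~w ↔ (~u → (v → w))) ∨ ((w → w) ↔ (v → u))) ∨ (~v → (v ∨ (u → v))) = 1 ∨ 1 = 1
w ∨ v = 1/2 ∨ 1/3 = 1/2
w ∨ v = 1/2 ∨ 1/3 = 1/2
(w ∨ v) ∨ (w ∨ v) = 1/2 ∨ 1/2 = 1/2
w ↔ u = 1/2 ↔ 1/3 = 5/6
v → v = 1/3 → 1/3 = 1
v → w = 1/3 → 1/2 = 1
(v → v) → (v → w) = 1 → 1 = 1
(w ↔ u) ↔ ((v → v) → (v → w)) = 5/6 ↔ 1 = 5/6
((w ∨ v) ∨ (w ∨ v)) ↔ ((w ↔ u) ↔ ((v → v) → (v → w))) = 1/2 ↔ 5/6 = 2/3
(((~~w ↔ (~u → (v → w))) ∨ ((w → w) ↔ (v → u))) ∨ (~v → (v ∨ (u → v)))) → (((w ∨ v) ∨ (w ∨ v)) ↔ ((w ↔ u) ↔ ((v → v) → (v → w)))) = 1 → 2/3 = 2/3

2/3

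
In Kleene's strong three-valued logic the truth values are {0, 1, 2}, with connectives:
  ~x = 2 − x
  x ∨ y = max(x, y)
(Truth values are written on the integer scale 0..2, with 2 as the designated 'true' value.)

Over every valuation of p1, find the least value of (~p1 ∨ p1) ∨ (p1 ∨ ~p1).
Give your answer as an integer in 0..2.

1

Take p1 = 1:
~p1 = ~1 = 1
~p1 ∨ p1 = 1 ∨ 1 = 1
~p1 = ~1 = 1
p1 ∨ ~p1 = 1 ∨ 1 = 1
(~p1 ∨ p1) ∨ (p1 ∨ ~p1) = 1 ∨ 1 = 1
No assignment yields a value below 1, so this is the minimum.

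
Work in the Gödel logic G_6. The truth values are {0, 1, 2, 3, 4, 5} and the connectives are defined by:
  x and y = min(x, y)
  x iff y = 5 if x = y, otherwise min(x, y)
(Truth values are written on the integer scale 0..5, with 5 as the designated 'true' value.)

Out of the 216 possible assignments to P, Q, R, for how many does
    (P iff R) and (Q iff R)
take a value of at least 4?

12

value 5: 6 assignments (counts)
value 4: 6 assignments (counts)
value 3: 18 assignments
value 2: 36 assignments
value 1: 60 assignments
value 0: 90 assignments
So 12 of the 216 assignments meet the threshold.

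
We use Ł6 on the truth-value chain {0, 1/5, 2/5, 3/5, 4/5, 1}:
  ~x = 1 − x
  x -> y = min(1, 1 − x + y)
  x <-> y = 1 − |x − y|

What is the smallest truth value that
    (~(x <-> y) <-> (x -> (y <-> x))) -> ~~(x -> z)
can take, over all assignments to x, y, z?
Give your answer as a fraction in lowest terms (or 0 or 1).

1/5

Take x = 4/5, y = 1/5, z = 0:
x <-> y = 4/5 <-> 1/5 = 2/5
~(x <-> y) = ~2/5 = 3/5
y <-> x = 1/5 <-> 4/5 = 2/5
x -> (y <-> x) = 4/5 -> 2/5 = 3/5
~(x <-> y) <-> (x -> (y <-> x)) = 3/5 <-> 3/5 = 1
x -> z = 4/5 -> 0 = 1/5
~(x -> z) = ~1/5 = 4/5
~~(x -> z) = ~4/5 = 1/5
(~(x <-> y) <-> (x -> (y <-> x))) -> ~~(x -> z) = 1 -> 1/5 = 1/5
No assignment yields a value below 1/5, so this is the minimum.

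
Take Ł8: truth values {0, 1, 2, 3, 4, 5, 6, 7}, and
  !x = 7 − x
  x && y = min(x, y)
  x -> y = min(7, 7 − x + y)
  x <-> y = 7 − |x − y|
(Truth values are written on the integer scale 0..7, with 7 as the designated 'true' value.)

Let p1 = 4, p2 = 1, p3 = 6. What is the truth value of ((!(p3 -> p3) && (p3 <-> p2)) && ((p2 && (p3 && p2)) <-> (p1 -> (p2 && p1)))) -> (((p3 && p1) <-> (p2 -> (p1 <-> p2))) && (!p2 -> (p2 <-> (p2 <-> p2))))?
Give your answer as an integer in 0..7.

7

p3 -> p3 = 6 -> 6 = 7
!(p3 -> p3) = !7 = 0
p3 <-> p2 = 6 <-> 1 = 2
!(p3 -> p3) && (p3 <-> p2) = 0 && 2 = 0
p3 && p2 = 6 && 1 = 1
p2 && (p3 && p2) = 1 && 1 = 1
p2 && p1 = 1 && 4 = 1
p1 -> (p2 && p1) = 4 -> 1 = 4
(p2 && (p3 && p2)) <-> (p1 -> (p2 && p1)) = 1 <-> 4 = 4
(!(p3 -> p3) && (p3 <-> p2)) && ((p2 && (p3 && p2)) <-> (p1 -> (p2 && p1))) = 0 && 4 = 0
p3 && p1 = 6 && 4 = 4
p1 <-> p2 = 4 <-> 1 = 4
p2 -> (p1 <-> p2) = 1 -> 4 = 7
(p3 && p1) <-> (p2 -> (p1 <-> p2)) = 4 <-> 7 = 4
!p2 = !1 = 6
p2 <-> p2 = 1 <-> 1 = 7
p2 <-> (p2 <-> p2) = 1 <-> 7 = 1
!p2 -> (p2 <-> (p2 <-> p2)) = 6 -> 1 = 2
((p3 && p1) <-> (p2 -> (p1 <-> p2))) && (!p2 -> (p2 <-> (p2 <-> p2))) = 4 && 2 = 2
((!(p3 -> p3) && (p3 <-> p2)) && ((p2 && (p3 && p2)) <-> (p1 -> (p2 && p1)))) -> (((p3 && p1) <-> (p2 -> (p1 <-> p2))) && (!p2 -> (p2 <-> (p2 <-> p2)))) = 0 -> 2 = 7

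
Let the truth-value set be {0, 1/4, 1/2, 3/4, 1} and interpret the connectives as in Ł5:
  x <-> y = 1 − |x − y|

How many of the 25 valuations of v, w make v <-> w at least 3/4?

13

value 1: 5 assignments (counts)
value 3/4: 8 assignments (counts)
value 1/2: 6 assignments
value 1/4: 4 assignments
value 0: 2 assignments
So 13 of the 25 assignments meet the threshold.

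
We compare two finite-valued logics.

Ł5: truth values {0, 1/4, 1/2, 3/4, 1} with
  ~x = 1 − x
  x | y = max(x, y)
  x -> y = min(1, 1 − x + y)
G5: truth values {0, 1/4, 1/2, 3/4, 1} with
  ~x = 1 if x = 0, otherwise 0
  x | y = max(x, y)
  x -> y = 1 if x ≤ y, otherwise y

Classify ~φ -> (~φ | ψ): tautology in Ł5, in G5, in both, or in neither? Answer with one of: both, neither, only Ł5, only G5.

both

In Ł5: every assignment gives 1 — tautology.
In G5: every assignment gives 1 — tautology.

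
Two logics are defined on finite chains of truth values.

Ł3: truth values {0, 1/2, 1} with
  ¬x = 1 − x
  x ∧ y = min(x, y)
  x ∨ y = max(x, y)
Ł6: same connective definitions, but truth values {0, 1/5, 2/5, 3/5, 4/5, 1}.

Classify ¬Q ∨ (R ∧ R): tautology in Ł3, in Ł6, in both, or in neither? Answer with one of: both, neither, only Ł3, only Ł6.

In Ł3: at Q = 1/2, R = 0 the value is 1/2 — not a tautology.
In Ł6: at Q = 1/5, R = 0 the value is 4/5 — not a tautology.

neither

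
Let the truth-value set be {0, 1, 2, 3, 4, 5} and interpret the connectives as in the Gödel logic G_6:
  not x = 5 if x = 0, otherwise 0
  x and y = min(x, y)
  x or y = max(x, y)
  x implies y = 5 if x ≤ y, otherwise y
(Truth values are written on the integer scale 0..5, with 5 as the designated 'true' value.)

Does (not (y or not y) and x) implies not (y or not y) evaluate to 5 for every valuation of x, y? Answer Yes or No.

At x = 3, y = 2, for instance:
not y = not 2 = 0
y or not y = 2 or 0 = 2
not (y or not y) = not 2 = 0
not (y or not y) and x = 0 and 3 = 0
(not (y or not y) and x) implies not (y or not y) = 0 implies 0 = 5
and checking the remaining 35 assignments likewise gives ≥ 5 in every case.

Yes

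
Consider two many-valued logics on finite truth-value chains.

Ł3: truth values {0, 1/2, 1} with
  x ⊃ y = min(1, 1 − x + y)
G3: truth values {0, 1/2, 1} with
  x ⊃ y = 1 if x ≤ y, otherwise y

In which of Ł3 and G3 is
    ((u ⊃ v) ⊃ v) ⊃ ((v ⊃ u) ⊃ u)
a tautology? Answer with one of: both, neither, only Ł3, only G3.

only Ł3

In Ł3: every assignment gives 1 — tautology.
In G3: at u = 1/2, v = 0 the value is 1/2 — not a tautology.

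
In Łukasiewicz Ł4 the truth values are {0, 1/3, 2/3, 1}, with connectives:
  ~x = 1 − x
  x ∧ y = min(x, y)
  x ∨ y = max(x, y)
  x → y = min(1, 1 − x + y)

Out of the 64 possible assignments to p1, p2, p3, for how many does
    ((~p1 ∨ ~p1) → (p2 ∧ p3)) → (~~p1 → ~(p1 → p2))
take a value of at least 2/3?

value 1: 37 assignments (counts)
value 2/3: 13 assignments (counts)
value 1/3: 10 assignments
value 0: 4 assignments
So 50 of the 64 assignments meet the threshold.

50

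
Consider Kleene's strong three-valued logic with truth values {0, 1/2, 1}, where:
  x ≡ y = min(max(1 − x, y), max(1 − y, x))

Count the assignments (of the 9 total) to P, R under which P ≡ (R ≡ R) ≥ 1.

2

P = 0, R = 0 ↦ 0  <
P = 0, R = 1/2 ↦ 1/2  <
P = 0, R = 1 ↦ 0  <
P = 1/2, R = 0 ↦ 1/2  <
P = 1/2, R = 1/2 ↦ 1/2  <
P = 1/2, R = 1 ↦ 1/2  <
P = 1, R = 0 ↦ 1  ≥
P = 1, R = 1/2 ↦ 1/2  <
P = 1, R = 1 ↦ 1  ≥
So 2 of the 9 assignments meet the threshold.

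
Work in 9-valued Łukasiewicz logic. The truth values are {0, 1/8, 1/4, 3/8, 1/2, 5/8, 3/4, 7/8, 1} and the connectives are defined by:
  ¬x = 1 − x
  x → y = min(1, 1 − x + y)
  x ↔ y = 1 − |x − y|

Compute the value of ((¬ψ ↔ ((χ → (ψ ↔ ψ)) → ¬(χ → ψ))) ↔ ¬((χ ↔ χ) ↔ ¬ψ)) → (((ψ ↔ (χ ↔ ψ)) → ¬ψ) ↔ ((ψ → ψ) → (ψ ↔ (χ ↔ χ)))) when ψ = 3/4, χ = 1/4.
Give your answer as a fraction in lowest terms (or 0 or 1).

¬ψ = ¬3/4 = 1/4
ψ ↔ ψ = 3/4 ↔ 3/4 = 1
χ → (ψ ↔ ψ) = 1/4 → 1 = 1
χ → ψ = 1/4 → 3/4 = 1
¬(χ → ψ) = ¬1 = 0
(χ → (ψ ↔ ψ)) → ¬(χ → ψ) = 1 → 0 = 0
¬ψ ↔ ((χ → (ψ ↔ ψ)) → ¬(χ → ψ)) = 1/4 ↔ 0 = 3/4
χ ↔ χ = 1/4 ↔ 1/4 = 1
¬ψ = ¬3/4 = 1/4
(χ ↔ χ) ↔ ¬ψ = 1 ↔ 1/4 = 1/4
¬((χ ↔ χ) ↔ ¬ψ) = ¬1/4 = 3/4
(¬ψ ↔ ((χ → (ψ ↔ ψ)) → ¬(χ → ψ))) ↔ ¬((χ ↔ χ) ↔ ¬ψ) = 3/4 ↔ 3/4 = 1
χ ↔ ψ = 1/4 ↔ 3/4 = 1/2
ψ ↔ (χ ↔ ψ) = 3/4 ↔ 1/2 = 3/4
¬ψ = ¬3/4 = 1/4
(ψ ↔ (χ ↔ ψ)) → ¬ψ = 3/4 → 1/4 = 1/2
ψ → ψ = 3/4 → 3/4 = 1
χ ↔ χ = 1/4 ↔ 1/4 = 1
ψ ↔ (χ ↔ χ) = 3/4 ↔ 1 = 3/4
(ψ → ψ) → (ψ ↔ (χ ↔ χ)) = 1 → 3/4 = 3/4
((ψ ↔ (χ ↔ ψ)) → ¬ψ) ↔ ((ψ → ψ) → (ψ ↔ (χ ↔ χ))) = 1/2 ↔ 3/4 = 3/4
((¬ψ ↔ ((χ → (ψ ↔ ψ)) → ¬(χ → ψ))) ↔ ¬((χ ↔ χ) ↔ ¬ψ)) → (((ψ ↔ (χ ↔ ψ)) → ¬ψ) ↔ ((ψ → ψ) → (ψ ↔ (χ ↔ χ)))) = 1 → 3/4 = 3/4

3/4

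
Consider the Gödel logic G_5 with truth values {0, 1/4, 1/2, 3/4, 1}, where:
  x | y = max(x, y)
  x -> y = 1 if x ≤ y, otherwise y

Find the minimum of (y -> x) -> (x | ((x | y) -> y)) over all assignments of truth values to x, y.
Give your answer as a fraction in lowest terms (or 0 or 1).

Take x = 1/4, y = 0:
y -> x = 0 -> 1/4 = 1
x | y = 1/4 | 0 = 1/4
(x | y) -> y = 1/4 -> 0 = 0
x | ((x | y) -> y) = 1/4 | 0 = 1/4
(y -> x) -> (x | ((x | y) -> y)) = 1 -> 1/4 = 1/4
No assignment yields a value below 1/4, so this is the minimum.

1/4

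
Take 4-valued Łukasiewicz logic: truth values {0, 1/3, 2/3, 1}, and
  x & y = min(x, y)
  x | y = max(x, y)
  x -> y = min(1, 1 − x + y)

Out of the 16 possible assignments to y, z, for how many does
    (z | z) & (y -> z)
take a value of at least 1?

y = 0, z = 0 ↦ 0  <
y = 0, z = 1/3 ↦ 1/3  <
y = 0, z = 2/3 ↦ 2/3  <
y = 0, z = 1 ↦ 1  ≥
y = 1/3, z = 0 ↦ 0  <
y = 1/3, z = 1/3 ↦ 1/3  <
y = 1/3, z = 2/3 ↦ 2/3  <
y = 1/3, z = 1 ↦ 1  ≥
y = 2/3, z = 0 ↦ 0  <
y = 2/3, z = 1/3 ↦ 1/3  <
y = 2/3, z = 2/3 ↦ 2/3  <
y = 2/3, z = 1 ↦ 1  ≥
y = 1, z = 0 ↦ 0  <
y = 1, z = 1/3 ↦ 1/3  <
y = 1, z = 2/3 ↦ 2/3  <
y = 1, z = 1 ↦ 1  ≥
So 4 of the 16 assignments meet the threshold.

4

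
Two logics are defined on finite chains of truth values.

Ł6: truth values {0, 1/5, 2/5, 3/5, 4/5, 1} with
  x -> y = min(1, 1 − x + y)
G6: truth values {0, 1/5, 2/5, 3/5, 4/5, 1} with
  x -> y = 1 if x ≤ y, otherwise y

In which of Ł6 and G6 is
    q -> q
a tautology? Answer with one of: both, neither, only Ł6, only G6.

In Ł6: every assignment gives 1 — tautology.
In G6: every assignment gives 1 — tautology.

both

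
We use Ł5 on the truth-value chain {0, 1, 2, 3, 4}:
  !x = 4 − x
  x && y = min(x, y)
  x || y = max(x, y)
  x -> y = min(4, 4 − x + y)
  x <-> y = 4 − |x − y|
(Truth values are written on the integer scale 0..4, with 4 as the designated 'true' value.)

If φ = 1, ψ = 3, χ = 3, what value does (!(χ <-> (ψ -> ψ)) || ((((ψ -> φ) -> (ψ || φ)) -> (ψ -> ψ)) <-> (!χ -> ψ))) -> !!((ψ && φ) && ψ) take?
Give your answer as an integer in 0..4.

1

ψ -> ψ = 3 -> 3 = 4
χ <-> (ψ -> ψ) = 3 <-> 4 = 3
!(χ <-> (ψ -> ψ)) = !3 = 1
ψ -> φ = 3 -> 1 = 2
ψ || φ = 3 || 1 = 3
(ψ -> φ) -> (ψ || φ) = 2 -> 3 = 4
ψ -> ψ = 3 -> 3 = 4
((ψ -> φ) -> (ψ || φ)) -> (ψ -> ψ) = 4 -> 4 = 4
!χ = !3 = 1
!χ -> ψ = 1 -> 3 = 4
(((ψ -> φ) -> (ψ || φ)) -> (ψ -> ψ)) <-> (!χ -> ψ) = 4 <-> 4 = 4
!(χ <-> (ψ -> ψ)) || ((((ψ -> φ) -> (ψ || φ)) -> (ψ -> ψ)) <-> (!χ -> ψ)) = 1 || 4 = 4
ψ && φ = 3 && 1 = 1
(ψ && φ) && ψ = 1 && 3 = 1
!((ψ && φ) && ψ) = !1 = 3
!!((ψ && φ) && ψ) = !3 = 1
(!(χ <-> (ψ -> ψ)) || ((((ψ -> φ) -> (ψ || φ)) -> (ψ -> ψ)) <-> (!χ -> ψ))) -> !!((ψ && φ) && ψ) = 4 -> 1 = 1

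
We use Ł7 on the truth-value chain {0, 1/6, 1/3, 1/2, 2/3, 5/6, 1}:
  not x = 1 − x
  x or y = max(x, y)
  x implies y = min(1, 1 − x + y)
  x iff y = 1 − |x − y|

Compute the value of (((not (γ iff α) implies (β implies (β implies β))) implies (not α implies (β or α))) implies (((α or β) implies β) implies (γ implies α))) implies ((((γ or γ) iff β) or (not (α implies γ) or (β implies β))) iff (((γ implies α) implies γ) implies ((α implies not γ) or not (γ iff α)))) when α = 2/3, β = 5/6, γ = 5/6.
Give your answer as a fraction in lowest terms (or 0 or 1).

γ iff α = 5/6 iff 2/3 = 5/6
not (γ iff α) = not 5/6 = 1/6
β implies β = 5/6 implies 5/6 = 1
β implies (β implies β) = 5/6 implies 1 = 1
not (γ iff α) implies (β implies (β implies β)) = 1/6 implies 1 = 1
not α = not 2/3 = 1/3
β or α = 5/6 or 2/3 = 5/6
not α implies (β or α) = 1/3 implies 5/6 = 1
(not (γ iff α) implies (β implies (β implies β))) implies (not α implies (β or α)) = 1 implies 1 = 1
α or β = 2/3 or 5/6 = 5/6
(α or β) implies β = 5/6 implies 5/6 = 1
γ implies α = 5/6 implies 2/3 = 5/6
((α or β) implies β) implies (γ implies α) = 1 implies 5/6 = 5/6
((not (γ iff α) implies (β implies (β implies β))) implies (not α implies (β or α))) implies (((α or β) implies β) implies (γ implies α)) = 1 implies 5/6 = 5/6
γ or γ = 5/6 or 5/6 = 5/6
(γ or γ) iff β = 5/6 iff 5/6 = 1
α implies γ = 2/3 implies 5/6 = 1
not (α implies γ) = not 1 = 0
β implies β = 5/6 implies 5/6 = 1
not (α implies γ) or (β implies β) = 0 or 1 = 1
((γ or γ) iff β) or (not (α implies γ) or (β implies β)) = 1 or 1 = 1
γ implies α = 5/6 implies 2/3 = 5/6
(γ implies α) implies γ = 5/6 implies 5/6 = 1
not γ = not 5/6 = 1/6
α implies not γ = 2/3 implies 1/6 = 1/2
γ iff α = 5/6 iff 2/3 = 5/6
not (γ iff α) = not 5/6 = 1/6
(α implies not γ) or not (γ iff α) = 1/2 or 1/6 = 1/2
((γ implies α) implies γ) implies ((α implies not γ) or not (γ iff α)) = 1 implies 1/2 = 1/2
(((γ or γ) iff β) or (not (α implies γ) or (β implies β))) iff (((γ implies α) implies γ) implies ((α implies not γ) or not (γ iff α))) = 1 iff 1/2 = 1/2
(((not (γ iff α) implies (β implies (β implies β))) implies (not α implies (β or α))) implies (((α or β) implies β) implies (γ implies α))) implies ((((γ or γ) iff β) or (not (α implies γ) or (β implies β))) iff (((γ implies α) implies γ) implies ((α implies not γ) or not (γ iff α)))) = 5/6 implies 1/2 = 2/3

2/3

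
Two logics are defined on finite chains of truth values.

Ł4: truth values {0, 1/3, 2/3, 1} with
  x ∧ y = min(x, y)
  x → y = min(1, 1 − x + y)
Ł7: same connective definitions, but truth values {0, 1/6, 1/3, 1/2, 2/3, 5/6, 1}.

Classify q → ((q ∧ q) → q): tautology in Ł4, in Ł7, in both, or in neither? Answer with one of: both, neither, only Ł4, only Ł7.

In Ł4: every assignment gives 1 — tautology.
In Ł7: every assignment gives 1 — tautology.

both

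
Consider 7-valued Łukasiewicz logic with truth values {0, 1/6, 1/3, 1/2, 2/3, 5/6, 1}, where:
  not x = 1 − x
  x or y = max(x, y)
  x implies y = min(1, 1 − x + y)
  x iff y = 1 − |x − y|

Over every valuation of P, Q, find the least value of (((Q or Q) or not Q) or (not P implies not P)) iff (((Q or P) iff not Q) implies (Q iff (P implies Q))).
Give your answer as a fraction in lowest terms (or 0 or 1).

Take P = 0, Q = 1/2:
Q or Q = 1/2 or 1/2 = 1/2
not Q = not 1/2 = 1/2
(Q or Q) or not Q = 1/2 or 1/2 = 1/2
not P = not 0 = 1
not P = not 0 = 1
not P implies not P = 1 implies 1 = 1
((Q or Q) or not Q) or (not P implies not P) = 1/2 or 1 = 1
Q or P = 1/2 or 0 = 1/2
not Q = not 1/2 = 1/2
(Q or P) iff not Q = 1/2 iff 1/2 = 1
P implies Q = 0 implies 1/2 = 1
Q iff (P implies Q) = 1/2 iff 1 = 1/2
((Q or P) iff not Q) implies (Q iff (P implies Q)) = 1 implies 1/2 = 1/2
(((Q or Q) or not Q) or (not P implies not P)) iff (((Q or P) iff not Q) implies (Q iff (P implies Q))) = 1 iff 1/2 = 1/2
No assignment yields a value below 1/2, so this is the minimum.

1/2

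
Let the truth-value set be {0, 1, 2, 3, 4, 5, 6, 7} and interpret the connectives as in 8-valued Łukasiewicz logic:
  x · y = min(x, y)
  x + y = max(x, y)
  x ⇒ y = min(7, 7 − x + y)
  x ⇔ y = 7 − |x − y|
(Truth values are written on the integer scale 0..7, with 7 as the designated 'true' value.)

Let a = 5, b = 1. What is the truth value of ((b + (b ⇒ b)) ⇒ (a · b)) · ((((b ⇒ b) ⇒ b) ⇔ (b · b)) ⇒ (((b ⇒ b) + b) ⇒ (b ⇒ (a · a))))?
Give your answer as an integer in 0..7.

b ⇒ b = 1 ⇒ 1 = 7
b + (b ⇒ b) = 1 + 7 = 7
a · b = 5 · 1 = 1
(b + (b ⇒ b)) ⇒ (a · b) = 7 ⇒ 1 = 1
b ⇒ b = 1 ⇒ 1 = 7
(b ⇒ b) ⇒ b = 7 ⇒ 1 = 1
b · b = 1 · 1 = 1
((b ⇒ b) ⇒ b) ⇔ (b · b) = 1 ⇔ 1 = 7
b ⇒ b = 1 ⇒ 1 = 7
(b ⇒ b) + b = 7 + 1 = 7
a · a = 5 · 5 = 5
b ⇒ (a · a) = 1 ⇒ 5 = 7
((b ⇒ b) + b) ⇒ (b ⇒ (a · a)) = 7 ⇒ 7 = 7
(((b ⇒ b) ⇒ b) ⇔ (b · b)) ⇒ (((b ⇒ b) + b) ⇒ (b ⇒ (a · a))) = 7 ⇒ 7 = 7
((b + (b ⇒ b)) ⇒ (a · b)) · ((((b ⇒ b) ⇒ b) ⇔ (b · b)) ⇒ (((b ⇒ b) + b) ⇒ (b ⇒ (a · a)))) = 1 · 7 = 1

1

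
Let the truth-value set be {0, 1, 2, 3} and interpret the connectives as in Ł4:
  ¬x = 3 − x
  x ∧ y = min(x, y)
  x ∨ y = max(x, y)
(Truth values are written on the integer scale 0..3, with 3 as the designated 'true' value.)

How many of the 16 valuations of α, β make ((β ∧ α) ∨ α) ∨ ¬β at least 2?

12

α = 0, β = 0 ↦ 3  ≥
α = 0, β = 1 ↦ 2  ≥
α = 0, β = 2 ↦ 1  <
α = 0, β = 3 ↦ 0  <
α = 1, β = 0 ↦ 3  ≥
α = 1, β = 1 ↦ 2  ≥
α = 1, β = 2 ↦ 1  <
α = 1, β = 3 ↦ 1  <
α = 2, β = 0 ↦ 3  ≥
α = 2, β = 1 ↦ 2  ≥
α = 2, β = 2 ↦ 2  ≥
α = 2, β = 3 ↦ 2  ≥
α = 3, β = 0 ↦ 3  ≥
α = 3, β = 1 ↦ 3  ≥
α = 3, β = 2 ↦ 3  ≥
α = 3, β = 3 ↦ 3  ≥
So 12 of the 16 assignments meet the threshold.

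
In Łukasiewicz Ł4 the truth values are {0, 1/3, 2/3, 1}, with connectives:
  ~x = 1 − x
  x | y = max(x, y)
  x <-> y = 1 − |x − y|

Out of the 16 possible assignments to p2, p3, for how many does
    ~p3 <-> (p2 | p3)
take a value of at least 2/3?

p2 = 0, p3 = 0 ↦ 0  <
p2 = 0, p3 = 1/3 ↦ 2/3  ≥
p2 = 0, p3 = 2/3 ↦ 2/3  ≥
p2 = 0, p3 = 1 ↦ 0  <
p2 = 1/3, p3 = 0 ↦ 1/3  <
p2 = 1/3, p3 = 1/3 ↦ 2/3  ≥
p2 = 1/3, p3 = 2/3 ↦ 2/3  ≥
p2 = 1/3, p3 = 1 ↦ 0  <
p2 = 2/3, p3 = 0 ↦ 2/3  ≥
p2 = 2/3, p3 = 1/3 ↦ 1  ≥
p2 = 2/3, p3 = 2/3 ↦ 2/3  ≥
p2 = 2/3, p3 = 1 ↦ 0  <
p2 = 1, p3 = 0 ↦ 1  ≥
p2 = 1, p3 = 1/3 ↦ 2/3  ≥
p2 = 1, p3 = 2/3 ↦ 1/3  <
p2 = 1, p3 = 1 ↦ 0  <
So 9 of the 16 assignments meet the threshold.

9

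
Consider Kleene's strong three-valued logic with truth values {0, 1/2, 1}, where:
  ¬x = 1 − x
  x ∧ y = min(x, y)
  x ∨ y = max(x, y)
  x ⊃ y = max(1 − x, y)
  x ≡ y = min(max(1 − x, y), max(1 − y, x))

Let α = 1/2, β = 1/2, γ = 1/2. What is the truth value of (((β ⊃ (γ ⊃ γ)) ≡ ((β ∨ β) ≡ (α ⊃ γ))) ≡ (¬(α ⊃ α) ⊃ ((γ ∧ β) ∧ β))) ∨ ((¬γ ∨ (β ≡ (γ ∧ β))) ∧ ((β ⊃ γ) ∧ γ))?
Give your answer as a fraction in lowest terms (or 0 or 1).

1/2

γ ⊃ γ = 1/2 ⊃ 1/2 = 1/2
β ⊃ (γ ⊃ γ) = 1/2 ⊃ 1/2 = 1/2
β ∨ β = 1/2 ∨ 1/2 = 1/2
α ⊃ γ = 1/2 ⊃ 1/2 = 1/2
(β ∨ β) ≡ (α ⊃ γ) = 1/2 ≡ 1/2 = 1/2
(β ⊃ (γ ⊃ γ)) ≡ ((β ∨ β) ≡ (α ⊃ γ)) = 1/2 ≡ 1/2 = 1/2
α ⊃ α = 1/2 ⊃ 1/2 = 1/2
¬(α ⊃ α) = ¬1/2 = 1/2
γ ∧ β = 1/2 ∧ 1/2 = 1/2
(γ ∧ β) ∧ β = 1/2 ∧ 1/2 = 1/2
¬(α ⊃ α) ⊃ ((γ ∧ β) ∧ β) = 1/2 ⊃ 1/2 = 1/2
((β ⊃ (γ ⊃ γ)) ≡ ((β ∨ β) ≡ (α ⊃ γ))) ≡ (¬(α ⊃ α) ⊃ ((γ ∧ β) ∧ β)) = 1/2 ≡ 1/2 = 1/2
¬γ = ¬1/2 = 1/2
γ ∧ β = 1/2 ∧ 1/2 = 1/2
β ≡ (γ ∧ β) = 1/2 ≡ 1/2 = 1/2
¬γ ∨ (β ≡ (γ ∧ β)) = 1/2 ∨ 1/2 = 1/2
β ⊃ γ = 1/2 ⊃ 1/2 = 1/2
(β ⊃ γ) ∧ γ = 1/2 ∧ 1/2 = 1/2
(¬γ ∨ (β ≡ (γ ∧ β))) ∧ ((β ⊃ γ) ∧ γ) = 1/2 ∧ 1/2 = 1/2
(((β ⊃ (γ ⊃ γ)) ≡ ((β ∨ β) ≡ (α ⊃ γ))) ≡ (¬(α ⊃ α) ⊃ ((γ ∧ β) ∧ β))) ∨ ((¬γ ∨ (β ≡ (γ ∧ β))) ∧ ((β ⊃ γ) ∧ γ)) = 1/2 ∨ 1/2 = 1/2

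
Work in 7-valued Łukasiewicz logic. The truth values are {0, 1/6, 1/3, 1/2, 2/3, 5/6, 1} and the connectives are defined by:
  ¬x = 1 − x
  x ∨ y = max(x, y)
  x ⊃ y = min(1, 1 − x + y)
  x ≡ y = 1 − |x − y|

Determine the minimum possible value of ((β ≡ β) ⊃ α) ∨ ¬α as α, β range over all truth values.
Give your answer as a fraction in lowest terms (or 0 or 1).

Take α = 1/2, β = 0:
β ≡ β = 0 ≡ 0 = 1
(β ≡ β) ⊃ α = 1 ⊃ 1/2 = 1/2
¬α = ¬1/2 = 1/2
((β ≡ β) ⊃ α) ∨ ¬α = 1/2 ∨ 1/2 = 1/2
No assignment yields a value below 1/2, so this is the minimum.

1/2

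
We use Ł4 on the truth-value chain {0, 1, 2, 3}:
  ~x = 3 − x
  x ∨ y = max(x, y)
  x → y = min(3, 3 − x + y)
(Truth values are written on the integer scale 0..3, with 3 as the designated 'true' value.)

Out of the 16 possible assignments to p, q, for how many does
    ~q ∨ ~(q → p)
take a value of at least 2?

p = 0, q = 0 ↦ 3  ≥
p = 0, q = 1 ↦ 2  ≥
p = 0, q = 2 ↦ 2  ≥
p = 0, q = 3 ↦ 3  ≥
p = 1, q = 0 ↦ 3  ≥
p = 1, q = 1 ↦ 2  ≥
p = 1, q = 2 ↦ 1  <
p = 1, q = 3 ↦ 2  ≥
p = 2, q = 0 ↦ 3  ≥
p = 2, q = 1 ↦ 2  ≥
p = 2, q = 2 ↦ 1  <
p = 2, q = 3 ↦ 1  <
p = 3, q = 0 ↦ 3  ≥
p = 3, q = 1 ↦ 2  ≥
p = 3, q = 2 ↦ 1  <
p = 3, q = 3 ↦ 0  <
So 11 of the 16 assignments meet the threshold.

11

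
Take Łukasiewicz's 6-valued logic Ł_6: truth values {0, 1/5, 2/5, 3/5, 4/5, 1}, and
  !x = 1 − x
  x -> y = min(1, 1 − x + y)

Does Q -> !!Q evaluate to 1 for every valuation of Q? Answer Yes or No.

Yes

Q = 0 ↦ 1
Q = 1/5 ↦ 1
Q = 2/5 ↦ 1
Q = 3/5 ↦ 1
Q = 4/5 ↦ 1
Q = 1 ↦ 1
Every assignment gives a value ≥ 1.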